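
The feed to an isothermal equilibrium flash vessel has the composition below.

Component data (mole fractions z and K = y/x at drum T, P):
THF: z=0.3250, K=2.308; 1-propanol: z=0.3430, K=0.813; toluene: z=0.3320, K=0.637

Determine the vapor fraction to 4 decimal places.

Let ψ = V/F and solve Σ zᵢ(Kᵢ−1)/(1+ψ(Kᵢ−1)) = 0.
g(0) = ΣzᵢKᵢ − 1 = 0.2404 and g(1) = 1 − Σzᵢ/Kᵢ = -0.0839, so a root lies in (0, 1).
Iterate (Newton) starting at ψ = 0.38:
  ψ = 0.3800: g = 0.07511, g' = -0.3209 → ψ = 0.6141
  ψ = 0.6141: g = 0.00819, g' = -0.2588 → ψ = 0.6458
  ψ = 0.6458: g = 0.00008, g' = -0.2536 → ψ = 0.6461
Converged at ψ = 0.6461.

ψ = 0.6461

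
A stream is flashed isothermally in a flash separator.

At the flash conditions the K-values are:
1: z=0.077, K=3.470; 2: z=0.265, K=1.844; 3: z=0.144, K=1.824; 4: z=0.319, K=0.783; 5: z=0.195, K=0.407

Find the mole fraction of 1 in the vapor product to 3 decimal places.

Rachford–Rice: g(ψ) = Σ zᵢ(Kᵢ−1)/(1+ψ(Kᵢ−1)) = 0.
Check two-phase: ΣzᵢKᵢ = 1.348 > 1 and Σzᵢ/Kᵢ = 1.131 > 1, so g(0) = 0.348 > 0 and g(1) = -0.131 < 0.
Newton iteration, ψ⁰ = 0.54:
  ψ = 0.540: g = 0.0687, g' = -0.390 → ψ = 0.716
Converged at ψ = 0.716.
Compositions from xᵢ = zᵢ/(1+ψ(Kᵢ−1)), yᵢ = Kᵢxᵢ:
  1: x = 0.028, y = 0.097
  2: x = 0.165, y = 0.305
  3: x = 0.091, y = 0.165
  4: x = 0.378, y = 0.296
  5: x = 0.339, y = 0.138

y_1 = 0.097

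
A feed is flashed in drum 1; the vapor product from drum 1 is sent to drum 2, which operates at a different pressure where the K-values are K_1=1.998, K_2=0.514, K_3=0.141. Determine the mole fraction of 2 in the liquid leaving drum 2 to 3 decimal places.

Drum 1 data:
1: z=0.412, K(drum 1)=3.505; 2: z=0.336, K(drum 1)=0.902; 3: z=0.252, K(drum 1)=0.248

Drum 1:
Iterate (Newton) starting at ψ₁ = 0.53:
  ψ₁ = 0.530: g = 0.0936, g' = -0.875 → ψ₁ = 0.637
  ψ₁ = 0.637: g = -0.0012, g' = -0.912 → ψ₁ = 0.636
Converged at ψ₁ = 0.636.
Drum-1 compositions:
  1: x = 0.159, y = 0.557
  2: x = 0.358, y = 0.323
  3: x = 0.483, y = 0.120
Drum-2 feed = drum-1 vapor: z₂ = (0.5571, 0.3232, 0.1197).
Drum 2:
Let ψ₂ = V/F and solve Σ zᵢ(Kᵢ−1)/(1+ψ₂(Kᵢ−1)) = 0.
g(0) = ΣzᵢKᵢ − 1 = 0.296 and g(1) = 1 − Σzᵢ/Kᵢ = -0.757, so a root lies in (0, 1).
Newton–Raphson from ψ₂ = 0.41:
  ψ₂ = 0.410: g = 0.0396, g' = -0.609 → ψ₂ = 0.475
  ψ₂ = 0.475: g = -0.0008, g' = -0.637 → ψ₂ = 0.474
Converged at ψ₂ = 0.474.
  1: x = 0.378, y = 0.756
  2: x = 0.420, y = 0.216
  3: x = 0.202, y = 0.028

x_2 (drum 2) = 0.420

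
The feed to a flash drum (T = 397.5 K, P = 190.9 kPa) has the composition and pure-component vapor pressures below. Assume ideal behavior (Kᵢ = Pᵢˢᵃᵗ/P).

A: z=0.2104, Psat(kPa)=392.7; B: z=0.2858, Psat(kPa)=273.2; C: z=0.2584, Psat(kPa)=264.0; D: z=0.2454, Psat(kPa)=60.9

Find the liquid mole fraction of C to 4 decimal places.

x_C = 0.2060

Raoult's law: Kᵢ = Pᵢˢᵃᵗ/P = Pᵢˢᵃᵗ/190.9.
  K_A = 392.7/190.9 = 2.057098, K_B = 273.2/190.9 = 1.431116, K_C = 264.0/190.9 = 1.382923, K_D = 60.9/190.9 = 0.319015
Let β = V/F and solve Σ zᵢ(Kᵢ−1)/(1+β(Kᵢ−1)) = 0.
Feasibility: ΣzᵢKᵢ = 1.2775, Σzᵢ/Kᵢ = 1.2581 — both > 1, two phases present.
Newton–Raphson from β = 0.69:
  β = 0.6900: g = -0.01340, g' = -0.5388 → β = 0.6651
  β = 0.6651: g = -0.00027, g' = -0.5175 → β = 0.6646
Converged at β = 0.6646.
Compositions from xᵢ = zᵢ/(1+β(Kᵢ−1)), yᵢ = Kᵢxᵢ:
  A: x = 0.1236, y = 0.2542
  B: x = 0.2221, y = 0.3179
  C: x = 0.2060, y = 0.2849
  D: x = 0.4483, y = 0.1430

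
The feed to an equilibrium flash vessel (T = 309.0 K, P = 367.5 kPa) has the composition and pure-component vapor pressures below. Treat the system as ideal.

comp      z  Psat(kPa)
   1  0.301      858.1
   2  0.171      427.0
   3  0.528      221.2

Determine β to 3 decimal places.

β = 0.513

Raoult's law: Kᵢ = Pᵢˢᵃᵗ/P = Pᵢˢᵃᵗ/367.5.
  K_1 = 858.1/367.5 = 2.33497, K_2 = 427.0/367.5 = 1.16190, K_3 = 221.2/367.5 = 0.60190
Let β = V/F and solve Σ zᵢ(Kᵢ−1)/(1+β(Kᵢ−1)) = 0.
Check two-phase: ΣzᵢKᵢ = 1.219 > 1 and Σzᵢ/Kᵢ = 1.153 > 1, so g(0) = 0.219 > 0 and g(1) = -0.153 < 0.
Iterate (Newton) starting at β = 0.56:
  β = 0.560: g = -0.0152, g' = -0.318 → β = 0.512
  β = 0.512: g = 0.0002, g' = -0.325 → β = 0.513
Converged at β = 0.513.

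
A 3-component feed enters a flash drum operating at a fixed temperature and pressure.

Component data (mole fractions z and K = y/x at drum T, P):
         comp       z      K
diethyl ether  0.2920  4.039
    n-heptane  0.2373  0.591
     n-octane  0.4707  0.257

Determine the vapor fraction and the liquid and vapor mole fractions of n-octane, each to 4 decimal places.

Newton iteration, ψ⁰ = 0.5:
  ψ = 0.5000: g = -0.32625, g' = -1.1454 → ψ = 0.2152
  ψ = 0.2152: g = 0.01385, g' = -1.4018 → ψ = 0.2250
  ψ = 0.2250: g = 0.00014, g' = -1.3739 → ψ = 0.2251
Converged at ψ = 0.2251.
Compositions from xᵢ = zᵢ/(1+ψ(Kᵢ−1)), yᵢ = Kᵢxᵢ:
  diethyl ether: x = 0.1734, y = 0.7003
  n-heptane: x = 0.2614, y = 0.1545
  n-octane: x = 0.5653, y = 0.1453

ψ = 0.2251, x_n-octane = 0.5653, y_n-octane = 0.1453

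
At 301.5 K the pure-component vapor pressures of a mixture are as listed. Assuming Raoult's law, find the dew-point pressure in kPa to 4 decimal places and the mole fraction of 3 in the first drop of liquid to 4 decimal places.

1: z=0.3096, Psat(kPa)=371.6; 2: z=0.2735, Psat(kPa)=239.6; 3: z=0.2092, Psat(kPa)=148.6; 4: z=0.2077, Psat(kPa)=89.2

Pdew = 175.1031 kPa, x_3 = 0.2465

At the dew point ψ → 1, so Σzᵢ/Kᵢ = 1 with Kᵢ = Pᵢˢᵃᵗ/P ⇒ 1/P = Σzᵢ/Pᵢˢᵃᵗ.
1/P = 0.3096/371.6 + 0.2735/239.6 + 0.2092/148.6 + 0.2077/89.2 = 0.0057109 ⇒ P = 175.1031 kPa
xᵢ = zᵢP/Pᵢˢᵃᵗ ⇒ x_3 = 0.2092·175.1031/148.6 = 0.2465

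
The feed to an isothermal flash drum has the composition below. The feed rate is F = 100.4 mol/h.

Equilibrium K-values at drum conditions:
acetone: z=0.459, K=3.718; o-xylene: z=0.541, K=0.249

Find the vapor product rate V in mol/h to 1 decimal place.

V = 41.4 mol/h

Let β = V/F and solve Σ zᵢ(Kᵢ−1)/(1+β(Kᵢ−1)) = 0.
Feasibility: ΣzᵢKᵢ = 1.841, Σzᵢ/Kᵢ = 2.296 — both > 1, two phases present.
Binary case is linear: z₁(K₁−1)(1+β(K₂−1)) + z₂(K₂−1)(1+β(K₁−1)) = 0
⇒ β = [z₁(K₁−1)+z₂(K₂−1)] / [−(K₁−1)(K₂−1)] = 0.8413/2.0412 = 0.412
Then V = β·F = 0.4121·100.4 = 41.4 mol/h and L = F − V = 59.0 mol/h.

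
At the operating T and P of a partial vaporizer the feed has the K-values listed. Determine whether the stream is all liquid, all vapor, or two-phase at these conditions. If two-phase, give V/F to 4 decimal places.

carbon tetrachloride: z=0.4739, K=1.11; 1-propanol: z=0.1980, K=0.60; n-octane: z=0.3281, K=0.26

all liquid

ΣzᵢKᵢ = 0.7301; Σzᵢ/Kᵢ = 2.0189.
Since ΣzᵢKᵢ < 1 the mixture is below its bubble point — single liquid phase.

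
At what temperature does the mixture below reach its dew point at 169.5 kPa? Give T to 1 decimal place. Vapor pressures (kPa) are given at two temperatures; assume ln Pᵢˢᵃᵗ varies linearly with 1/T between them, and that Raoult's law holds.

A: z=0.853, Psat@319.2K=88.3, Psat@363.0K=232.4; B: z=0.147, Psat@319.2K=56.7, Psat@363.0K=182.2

T = 349.8 K

Dew-point temperature: Σzᵢ·P/Pᵢˢᵃᵗ(T) = 1. Interpolate ln Pᵢˢᵃᵗ = aᵢ + bᵢ/T.
  T = 319.2 K: ΣzᵢP/Pᵢˢᵃᵗ = 2.0769
  T = 363.0 K: ΣzᵢP/Pᵢˢᵃᵗ = 0.7589
  T = 341.1 K: ΣzᵢP/Pᵢˢᵃᵗ = 1.2146
  T = 352.1 K: ΣzᵢP/Pᵢˢᵃᵗ = 0.9519
  T = 346.6 K: ΣzᵢP/Pᵢˢᵃᵗ = 1.0731
  T = 349.4 K: ΣzᵢP/Pᵢˢᵃᵗ = 1.0091
Interpolating between 349.4 K and 352.1 K gives T ≈ 349.8 K.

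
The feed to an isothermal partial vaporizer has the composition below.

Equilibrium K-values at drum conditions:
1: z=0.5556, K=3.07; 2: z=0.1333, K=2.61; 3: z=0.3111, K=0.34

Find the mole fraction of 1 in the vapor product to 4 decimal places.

Rachford–Rice: g(V/F) = Σ zᵢ(Kᵢ−1)/(1+V/F(Kᵢ−1)) = 0.
g(0) = ΣzᵢKᵢ − 1 = 1.1594 and g(1) = 1 − Σzᵢ/Kᵢ = -0.1470, so a root lies in (0, 1).
Newton iteration, V/F⁰ = 0.5:
  V/F = 0.5000: g = 0.37760, g' = -0.9828 → V/F = 0.8842
  V/F = 0.8842: g = 0.00184, g' = -1.1375 → V/F = 0.8858
Converged at V/F = 0.8858.
Compositions from xᵢ = zᵢ/(1+V/F(Kᵢ−1)), yᵢ = Kᵢxᵢ:
  1: x = 0.1961, y = 0.6019
  2: x = 0.0549, y = 0.1434
  3: x = 0.7490, y = 0.2547

y_1 = 0.6019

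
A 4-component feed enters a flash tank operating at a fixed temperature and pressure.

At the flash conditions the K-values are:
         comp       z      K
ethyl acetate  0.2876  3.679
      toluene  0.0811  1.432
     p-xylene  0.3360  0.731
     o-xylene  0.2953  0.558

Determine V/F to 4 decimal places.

V/F = 0.6869

Rachford–Rice: g(V/F) = Σ zᵢ(Kᵢ−1)/(1+V/F(Kᵢ−1)) = 0.
Feasibility: ΣzᵢKᵢ = 1.5846, Σzᵢ/Kᵢ = 1.1237 — both > 1, two phases present.
Iterate (Newton) starting at V/F = 0.5:
  V/F = 0.5000: g = 0.08617, g' = -0.5149 → V/F = 0.6673
  V/F = 0.6673: g = 0.00828, g' = -0.4269 → V/F = 0.6867
  V/F = 0.6867: g = 0.00006, g' = -0.4205 → V/F = 0.6869
Converged at V/F = 0.6869.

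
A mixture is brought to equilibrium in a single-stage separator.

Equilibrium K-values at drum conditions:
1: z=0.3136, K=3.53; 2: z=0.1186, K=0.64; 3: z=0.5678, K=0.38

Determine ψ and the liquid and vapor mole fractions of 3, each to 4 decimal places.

Newton iteration, ψ⁰ = 0.5:
  ψ = 0.5000: g = -0.21197, g' = -0.8726 → ψ = 0.2571
  ψ = 0.2571: g = 0.01491, g' = -1.0645 → ψ = 0.2711
  ψ = 0.2711: g = 0.00017, g' = -1.0405 → ψ = 0.2712
Converged at ψ = 0.2712.
Compositions from xᵢ = zᵢ/(1+ψ(Kᵢ−1)), yᵢ = Kᵢxᵢ:
  1: x = 0.1860, y = 0.6565
  2: x = 0.1314, y = 0.0841
  3: x = 0.6826, y = 0.2594

ψ = 0.2712, x_3 = 0.6826, y_3 = 0.2594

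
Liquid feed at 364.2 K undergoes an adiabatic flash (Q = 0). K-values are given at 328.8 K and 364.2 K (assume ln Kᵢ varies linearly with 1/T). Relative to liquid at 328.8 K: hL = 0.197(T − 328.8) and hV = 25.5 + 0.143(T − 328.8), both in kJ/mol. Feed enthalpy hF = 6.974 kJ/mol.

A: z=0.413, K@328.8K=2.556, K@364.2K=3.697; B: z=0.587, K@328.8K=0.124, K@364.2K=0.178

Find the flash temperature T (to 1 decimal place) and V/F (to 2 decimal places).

Adiabatic flash: solve Rachford–Rice at each trial T, then check hF = ψ·hV(T) + (1−ψ)·hL(T).
  T = 328.8 K: K = (2.556, 0.124), RR gives ψ = 0.094, H_out = 2.402 kJ/mol
  T = 364.2 K: K = (3.697, 0.178), RR gives ψ = 0.285, H_out = 13.691 kJ/mol
  T = 346.5 K: K = (3.103, 0.150), RR gives ψ = 0.207, H_out = 8.561 kJ/mol
  T = 337.6 K: K = (2.822, 0.137), RR gives ψ = 0.156, H_out = 5.642 kJ/mol
  T = 342.1 K: K = (2.963, 0.143), RR gives ψ = 0.183, H_out = 7.155 kJ/mol
  T = 339.9 K: K = (2.893, 0.140), RR gives ψ = 0.170, H_out = 6.425 kJ/mol
  T = 341.0 K: K = (2.928, 0.142), RR gives ψ = 0.177, H_out = 6.792 kJ/mol
  T = 341.6 K: K = (2.947, 0.143), RR gives ψ = 0.180, H_out = 6.991 kJ/mol
Linear interpolation between T = 341.0 (H_out = 6.792) and T = 341.6 (H_out = 6.991) on hF = 6.974 gives T ≈ 341.5 K, at which ψ = 0.18.

T = 341.5 K, V/F = 0.18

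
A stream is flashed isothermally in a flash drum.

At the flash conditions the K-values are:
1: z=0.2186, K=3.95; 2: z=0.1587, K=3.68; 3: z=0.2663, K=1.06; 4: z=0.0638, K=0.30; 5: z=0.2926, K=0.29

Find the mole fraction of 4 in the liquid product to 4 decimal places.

Material balance + equilibrium reduce to Σ zᵢ(Kᵢ−1)/(1+ψ(Kᵢ−1)) = 0.
Feasibility: ΣzᵢKᵢ = 1.8338, Σzᵢ/Kᵢ = 1.5713 — both > 1, two phases present.
Newton iteration, ψ⁰ = 0.5:
  ψ = 0.5000: g = 0.06703, g' = -0.9482 → ψ = 0.5707
  ψ = 0.5707: g = 0.00026, g' = -0.9468 → ψ = 0.5710
Converged at ψ = 0.5710.
Compositions from xᵢ = zᵢ/(1+ψ(Kᵢ−1)), yᵢ = Kᵢxᵢ:
  1: x = 0.0814, y = 0.3217
  2: x = 0.0627, y = 0.2308
  3: x = 0.2575, y = 0.2729
  4: x = 0.1063, y = 0.0319
  5: x = 0.4921, y = 0.1427

x_4 = 0.1063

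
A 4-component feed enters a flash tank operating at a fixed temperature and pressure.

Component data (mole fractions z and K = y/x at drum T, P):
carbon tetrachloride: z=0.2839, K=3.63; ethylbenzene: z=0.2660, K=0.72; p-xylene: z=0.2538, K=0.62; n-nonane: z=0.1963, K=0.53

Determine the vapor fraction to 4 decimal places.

ψ = 0.4929

Iterate (Newton) starting at ψ = 0.5:
  ψ = 0.5000: g = -0.00374, g' = -0.5246 → ψ = 0.4929
Converged at ψ = 0.4929.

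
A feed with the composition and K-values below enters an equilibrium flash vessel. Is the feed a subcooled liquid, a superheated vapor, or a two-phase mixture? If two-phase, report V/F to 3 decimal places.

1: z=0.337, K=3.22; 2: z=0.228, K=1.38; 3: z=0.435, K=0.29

ΣzᵢKᵢ = 1.526; Σzᵢ/Kᵢ = 1.770.
Both exceed 1, so a two-phase solution exists.
Rachford–Rice: g(ψ) = Σ zᵢ(Kᵢ−1)/(1+ψ(Kᵢ−1)) = 0.
Newton–Raphson from ψ = 0.5:
  ψ = 0.500: g = -0.0515, g' = -0.923 → ψ = 0.444
Converged at ψ = 0.444.

two-phase, V/F = 0.444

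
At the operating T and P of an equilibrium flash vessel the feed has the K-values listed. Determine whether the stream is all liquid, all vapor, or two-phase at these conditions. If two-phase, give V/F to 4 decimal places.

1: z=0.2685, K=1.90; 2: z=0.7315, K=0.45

all liquid

ΣzᵢKᵢ = 0.8393; Σzᵢ/Kᵢ = 1.7669.
Since ΣzᵢKᵢ < 1 the mixture is below its bubble point — single liquid phase.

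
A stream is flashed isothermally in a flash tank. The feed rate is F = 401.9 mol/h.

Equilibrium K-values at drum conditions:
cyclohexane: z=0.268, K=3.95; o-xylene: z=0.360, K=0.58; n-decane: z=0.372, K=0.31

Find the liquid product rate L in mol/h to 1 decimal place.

Material balance + equilibrium reduce to Σ zᵢ(Kᵢ−1)/(1+ψ(Kᵢ−1)) = 0.
g(0) = ΣzᵢKᵢ − 1 = 0.383 and g(1) = 1 − Σzᵢ/Kᵢ = -0.889, so a root lies in (0, 1).
Newton iteration, ψ⁰ = 0.56:
  ψ = 0.560: g = -0.3179, g' = -0.911 → ψ = 0.211
  ψ = 0.211: g = 0.0211, g' = -1.205 → ψ = 0.228
  ψ = 0.228: g = 0.0004, g' = -1.160 → ψ = 0.229
Converged at ψ = 0.229.
Then V = ψ·F = 0.2287·401.9 = 91.9 mol/h and L = F − V = 310.0 mol/h.

L = 310.0 mol/h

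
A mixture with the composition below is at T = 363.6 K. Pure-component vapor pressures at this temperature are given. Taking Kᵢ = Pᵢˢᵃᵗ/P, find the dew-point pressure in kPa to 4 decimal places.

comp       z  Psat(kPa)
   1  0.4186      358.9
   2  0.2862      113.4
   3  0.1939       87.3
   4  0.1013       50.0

Pdew = 125.9886 kPa

At the dew point ψ → 1, so Σzᵢ/Kᵢ = 1 with Kᵢ = Pᵢˢᵃᵗ/P ⇒ 1/P = Σzᵢ/Pᵢˢᵃᵗ.
1/P = 0.4186/358.9 + 0.2862/113.4 + 0.1939/87.3 + 0.1013/50.0 = 0.0079372 ⇒ P = 125.9886 kPa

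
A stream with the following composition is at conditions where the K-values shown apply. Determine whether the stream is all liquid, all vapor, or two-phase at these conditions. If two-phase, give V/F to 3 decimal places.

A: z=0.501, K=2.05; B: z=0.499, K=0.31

ΣzᵢKᵢ = 1.182; Σzᵢ/Kᵢ = 1.854.
Both exceed 1, so a two-phase solution exists.
Binary case is linear: z₁(K₁−1)(1+ψ(K₂−1)) + z₂(K₂−1)(1+ψ(K₁−1)) = 0
⇒ ψ = [z₁(K₁−1)+z₂(K₂−1)] / [−(K₁−1)(K₂−1)] = 0.1817/0.7245 = 0.251

two-phase, V/F = 0.251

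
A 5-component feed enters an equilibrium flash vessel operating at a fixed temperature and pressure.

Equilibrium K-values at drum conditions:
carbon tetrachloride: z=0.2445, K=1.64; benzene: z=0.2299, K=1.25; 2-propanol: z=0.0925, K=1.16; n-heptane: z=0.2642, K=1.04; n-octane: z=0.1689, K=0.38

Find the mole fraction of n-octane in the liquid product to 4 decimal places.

Material balance + equilibrium reduce to Σ zᵢ(Kᵢ−1)/(1+ψ(Kᵢ−1)) = 0.
Check two-phase: ΣzᵢKᵢ = 1.1346 > 1 and Σzᵢ/Kᵢ = 1.1113 > 1, so g(0) = 0.1346 > 0 and g(1) = -0.1113 < 0.
Newton–Raphson from ψ = 0.5:
  ψ = 0.5000: g = 0.04193, g' = -0.2076 → ψ = 0.7020
  ψ = 0.7020: g = -0.00496, g' = -0.2639 → ψ = 0.6832
  ψ = 0.6832: g = -0.00007, g' = -0.2567 → ψ = 0.6829
Converged at ψ = 0.6829.
Compositions from xᵢ = zᵢ/(1+ψ(Kᵢ−1)), yᵢ = Kᵢxᵢ:
  carbon tetrachloride: x = 0.1701, y = 0.2790
  benzene: x = 0.1964, y = 0.2455
  2-propanol: x = 0.0834, y = 0.0967
  n-heptane: x = 0.2572, y = 0.2675
  n-octane: x = 0.2929, y = 0.1113

x_n-octane = 0.2929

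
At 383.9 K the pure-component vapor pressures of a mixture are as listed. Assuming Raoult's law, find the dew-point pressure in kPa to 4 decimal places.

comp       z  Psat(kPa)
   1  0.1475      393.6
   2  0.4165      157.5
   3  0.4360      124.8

Pdew = 153.5443 kPa

At the dew point ψ → 1, so Σzᵢ/Kᵢ = 1 with Kᵢ = Pᵢˢᵃᵗ/P ⇒ 1/P = Σzᵢ/Pᵢˢᵃᵗ.
1/P = 0.1475/393.6 + 0.4165/157.5 + 0.4360/124.8 = 0.0065128 ⇒ P = 153.5443 kPa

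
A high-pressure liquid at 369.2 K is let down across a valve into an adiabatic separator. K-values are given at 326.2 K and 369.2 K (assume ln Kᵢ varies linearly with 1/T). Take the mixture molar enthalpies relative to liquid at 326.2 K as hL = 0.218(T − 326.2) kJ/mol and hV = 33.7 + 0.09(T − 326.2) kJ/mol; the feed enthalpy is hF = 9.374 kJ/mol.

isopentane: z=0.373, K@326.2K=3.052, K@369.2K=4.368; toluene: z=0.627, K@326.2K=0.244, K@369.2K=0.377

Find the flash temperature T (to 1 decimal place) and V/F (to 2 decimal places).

T = 334.1 K, V/F = 0.23

Adiabatic flash: solve Rachford–Rice at each trial T, then check hF = ψ·hV(T) + (1−ψ)·hL(T).
  T = 326.2 K: K = (3.052, 0.244), RR gives ψ = 0.188, H_out = 6.330 kJ/mol
  T = 369.2 K: K = (4.368, 0.377), RR gives ψ = 0.413, H_out = 21.006 kJ/mol
  T = 347.7 K: K = (3.692, 0.307), RR gives ψ = 0.306, H_out = 14.146 kJ/mol
  T = 336.9 K: K = (3.365, 0.275), RR gives ψ = 0.249, H_out = 10.390 kJ/mol
  T = 331.5 K: K = (3.206, 0.259), RR gives ψ = 0.219, H_out = 8.392 kJ/mol
  T = 334.2 K: K = (3.285, 0.267), RR gives ψ = 0.234, H_out = 9.403 kJ/mol
  T = 332.9 K: K = (3.247, 0.263), RR gives ψ = 0.227, H_out = 8.919 kJ/mol
Linear interpolation between T = 332.9 (H_out = 8.919) and T = 334.2 (H_out = 9.403) on hF = 9.374 gives T ≈ 334.1 K, at which ψ = 0.23.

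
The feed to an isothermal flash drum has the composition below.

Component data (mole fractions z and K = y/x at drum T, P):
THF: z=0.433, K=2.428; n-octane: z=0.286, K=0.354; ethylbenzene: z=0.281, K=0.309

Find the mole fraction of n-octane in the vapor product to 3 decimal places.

Newton iteration, β⁰ = 0.41:
  β = 0.410: g = -0.1323, g' = -0.833 → β = 0.251
Converged at β = 0.251.
Compositions from xᵢ = zᵢ/(1+β(Kᵢ−1)), yᵢ = Kᵢxᵢ:
  THF: x = 0.319, y = 0.774
  n-octane: x = 0.341, y = 0.121
  ethylbenzene: x = 0.340, y = 0.105

y_n-octane = 0.121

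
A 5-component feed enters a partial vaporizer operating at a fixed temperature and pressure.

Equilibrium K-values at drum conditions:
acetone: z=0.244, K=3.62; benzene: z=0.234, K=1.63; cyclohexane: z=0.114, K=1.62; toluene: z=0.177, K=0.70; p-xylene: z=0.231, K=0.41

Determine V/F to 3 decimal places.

V/F = 0.842

Material balance + equilibrium reduce to Σ zᵢ(Kᵢ−1)/(1+V/F(Kᵢ−1)) = 0.
Feasibility: ΣzᵢKᵢ = 1.668, Σzᵢ/Kᵢ = 1.098 — both > 1, two phases present.
Newton–Raphson from V/F = 0.5:
  V/F = 0.500: g = 0.1870, g' = -0.577 → V/F = 0.824
  V/F = 0.824: g = 0.0103, g' = -0.560 → V/F = 0.843
  V/F = 0.843: g = -0.0001, g' = -0.568 → V/F = 0.842
Converged at V/F = 0.842.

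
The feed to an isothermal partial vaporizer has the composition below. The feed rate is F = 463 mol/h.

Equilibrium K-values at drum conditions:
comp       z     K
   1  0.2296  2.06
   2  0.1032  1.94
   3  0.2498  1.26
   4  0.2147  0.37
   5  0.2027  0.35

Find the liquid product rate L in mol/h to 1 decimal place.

Material balance + equilibrium reduce to Σ zᵢ(Kᵢ−1)/(1+V/F(Kᵢ−1)) = 0.
g(0) = ΣzᵢKᵢ − 1 = 0.1383 and g(1) = 1 − Σzᵢ/Kᵢ = -0.5223, so a root lies in (0, 1).
Newton iteration, V/F⁰ = 0.56:
  V/F = 0.5600: g = -0.14319, g' = -0.5688 → V/F = 0.3082
  V/F = 0.3082: g = -0.01384, g' = -0.4810 → V/F = 0.2795
  V/F = 0.2795: g = -0.00004, g' = -0.4788 → V/F = 0.2794
Converged at V/F = 0.2794.
Then V = V/F·F = 0.2794·463 = 129.4 mol/h and L = F − V = 333.6 mol/h.

L = 333.6 mol/h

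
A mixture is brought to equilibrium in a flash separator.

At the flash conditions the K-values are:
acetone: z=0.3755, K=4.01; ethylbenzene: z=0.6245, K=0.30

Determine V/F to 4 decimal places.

V/F = 0.3290

Material balance + equilibrium reduce to Σ zᵢ(Kᵢ−1)/(1+V/F(Kᵢ−1)) = 0.
g(0) = ΣzᵢKᵢ − 1 = 0.6931 and g(1) = 1 − Σzᵢ/Kᵢ = -1.1753, so a root lies in (0, 1).
Binary case is linear: z₁(K₁−1)(1+V/F(K₂−1)) + z₂(K₂−1)(1+V/F(K₁−1)) = 0
⇒ V/F = [z₁(K₁−1)+z₂(K₂−1)] / [−(K₁−1)(K₂−1)] = 0.69310/2.10700 = 0.3290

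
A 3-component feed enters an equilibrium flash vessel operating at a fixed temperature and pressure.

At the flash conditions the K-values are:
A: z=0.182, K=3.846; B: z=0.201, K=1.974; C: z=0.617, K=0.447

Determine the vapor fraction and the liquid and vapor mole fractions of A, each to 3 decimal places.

ψ = 0.327, x_A = 0.094, y_A = 0.362

Rachford–Rice: g(ψ) = Σ zᵢ(Kᵢ−1)/(1+ψ(Kᵢ−1)) = 0.
g(0) = ΣzᵢKᵢ − 1 = 0.373 and g(1) = 1 − Σzᵢ/Kᵢ = -0.529, so a root lies in (0, 1).
Iterate (Newton) starting at ψ = 0.64:
  ψ = 0.640: g = -0.2239, g' = -0.710 → ψ = 0.324
  ψ = 0.324: g = 0.0023, g' = -0.789 → ψ = 0.327
Converged at ψ = 0.327.
Compositions from xᵢ = zᵢ/(1+ψ(Kᵢ−1)), yᵢ = Kᵢxᵢ:
  A: x = 0.094, y = 0.362
  B: x = 0.152, y = 0.301
  C: x = 0.753, y = 0.337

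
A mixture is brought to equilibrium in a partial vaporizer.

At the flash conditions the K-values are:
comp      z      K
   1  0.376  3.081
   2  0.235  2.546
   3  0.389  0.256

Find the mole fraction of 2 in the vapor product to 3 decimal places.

Material balance + equilibrium reduce to Σ zᵢ(Kᵢ−1)/(1+ψ(Kᵢ−1)) = 0.
Feasibility: ΣzᵢKᵢ = 1.856, Σzᵢ/Kᵢ = 1.734 — both > 1, two phases present.
Newton iteration, ψ⁰ = 0.5:
  ψ = 0.500: g = 0.1275, g' = -1.116 → ψ = 0.614
  ψ = 0.614: g = -0.0033, g' = -1.192 → ψ = 0.612
Converged at ψ = 0.612.
Compositions from xᵢ = zᵢ/(1+ψ(Kᵢ−1)), yᵢ = Kᵢxᵢ:
  1: x = 0.165, y = 0.510
  2: x = 0.121, y = 0.308
  3: x = 0.714, y = 0.183

y_2 = 0.308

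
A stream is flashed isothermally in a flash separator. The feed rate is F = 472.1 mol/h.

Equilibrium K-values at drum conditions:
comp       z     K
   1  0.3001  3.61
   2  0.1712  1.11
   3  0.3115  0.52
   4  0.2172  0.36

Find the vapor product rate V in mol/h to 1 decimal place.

Let ψ = V/F and solve Σ zᵢ(Kᵢ−1)/(1+ψ(Kᵢ−1)) = 0.
g(0) = ΣzᵢKᵢ − 1 = 0.5136 and g(1) = 1 − Σzᵢ/Kᵢ = -0.4397, so a root lies in (0, 1).
Iterate (Newton) starting at ψ = 0.5:
  ψ = 0.5000: g = -0.04350, g' = -0.7033 → ψ = 0.4381
  ψ = 0.4381: g = 0.00085, g' = -0.7337 → ψ = 0.4393
Converged at ψ = 0.4393.
Then V = ψ·F = 0.4393·472.1 = 207.4 mol/h and L = F − V = 264.7 mol/h.

V = 207.4 mol/h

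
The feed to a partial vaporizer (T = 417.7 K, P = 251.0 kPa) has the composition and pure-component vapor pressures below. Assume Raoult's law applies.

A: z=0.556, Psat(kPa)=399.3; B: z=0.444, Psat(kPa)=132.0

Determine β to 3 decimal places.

β = 0.421

Raoult's law: Kᵢ = Pᵢˢᵃᵗ/P = Pᵢˢᵃᵗ/251.0.
  K_A = 399.3/251.0 = 1.59084, K_B = 132.0/251.0 = 0.52590
Let β = V/F and solve Σ zᵢ(Kᵢ−1)/(1+β(Kᵢ−1)) = 0.
Feasibility: ΣzᵢKᵢ = 1.118, Σzᵢ/Kᵢ = 1.194 — both > 1, two phases present.
Binary case is linear: z₁(K₁−1)(1+β(K₂−1)) + z₂(K₂−1)(1+β(K₁−1)) = 0
⇒ β = [z₁(K₁−1)+z₂(K₂−1)] / [−(K₁−1)(K₂−1)] = 0.1180/0.2801 = 0.421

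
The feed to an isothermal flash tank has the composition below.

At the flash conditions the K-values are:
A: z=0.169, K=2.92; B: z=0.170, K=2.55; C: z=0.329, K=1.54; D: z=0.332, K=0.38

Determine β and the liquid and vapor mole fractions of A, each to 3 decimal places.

Rachford–Rice: g(β) = Σ zᵢ(Kᵢ−1)/(1+β(Kᵢ−1)) = 0.
Feasibility: ΣzᵢKᵢ = 1.560, Σzᵢ/Kᵢ = 1.212 — both > 1, two phases present.
Iterate (Newton) starting at β = 0.59:
  β = 0.590: g = 0.0999, g' = -0.621 → β = 0.751
  β = 0.751: g = -0.0041, g' = -0.687 → β = 0.745
Converged at β = 0.745.
Compositions from xᵢ = zᵢ/(1+β(Kᵢ−1)), yᵢ = Kᵢxᵢ:
  A: x = 0.070, y = 0.203
  B: x = 0.079, y = 0.201
  C: x = 0.235, y = 0.361
  D: x = 0.617, y = 0.234

β = 0.745, x_A = 0.070, y_A = 0.203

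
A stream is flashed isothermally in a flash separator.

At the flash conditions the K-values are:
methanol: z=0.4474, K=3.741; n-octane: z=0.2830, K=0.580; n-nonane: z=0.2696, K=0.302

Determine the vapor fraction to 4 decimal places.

ψ = 0.5802

Rachford–Rice: g(ψ) = Σ zᵢ(Kᵢ−1)/(1+ψ(Kᵢ−1)) = 0.
g(0) = ΣzᵢKᵢ − 1 = 0.9193 and g(1) = 1 − Σzᵢ/Kᵢ = -0.5002, so a root lies in (0, 1).
Iterate (Newton) starting at ψ = 0.5:
  ψ = 0.5000: g = 0.07781, g' = -0.9881 → ψ = 0.5787
  ψ = 0.5787: g = 0.00141, g' = -0.9594 → ψ = 0.5802
Converged at ψ = 0.5802.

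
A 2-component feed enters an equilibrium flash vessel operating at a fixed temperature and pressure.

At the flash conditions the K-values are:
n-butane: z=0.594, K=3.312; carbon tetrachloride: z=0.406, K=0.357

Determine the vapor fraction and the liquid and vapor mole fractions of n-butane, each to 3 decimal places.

ψ = 0.748, x_n-butane = 0.218, y_n-butane = 0.721

Binary case is linear: z₁(K₁−1)(1+ψ(K₂−1)) + z₂(K₂−1)(1+ψ(K₁−1)) = 0
⇒ ψ = [z₁(K₁−1)+z₂(K₂−1)] / [−(K₁−1)(K₂−1)] = 1.1123/1.4866 = 0.748
Compositions from xᵢ = zᵢ/(1+ψ(Kᵢ−1)), yᵢ = Kᵢxᵢ:
  n-butane: x = 0.218, y = 0.721
  carbon tetrachloride: x = 0.782, y = 0.279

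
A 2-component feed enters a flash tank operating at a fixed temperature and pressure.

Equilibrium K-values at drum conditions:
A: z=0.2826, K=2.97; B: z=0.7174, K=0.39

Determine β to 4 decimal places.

β = 0.0991

Material balance + equilibrium reduce to Σ zᵢ(Kᵢ−1)/(1+β(Kᵢ−1)) = 0.
Feasibility: ΣzᵢKᵢ = 1.1191, Σzᵢ/Kᵢ = 1.9346 — both > 1, two phases present.
Newton iteration, β⁰ = 0.5:
  β = 0.5000: g = -0.34920, g' = -0.8310 → β = 0.0798
  β = 0.0798: g = 0.02110, g' = -1.1140 → β = 0.0987
  β = 0.0987: g = 0.00042, g' = -1.0709 → β = 0.0991
Converged at β = 0.0991.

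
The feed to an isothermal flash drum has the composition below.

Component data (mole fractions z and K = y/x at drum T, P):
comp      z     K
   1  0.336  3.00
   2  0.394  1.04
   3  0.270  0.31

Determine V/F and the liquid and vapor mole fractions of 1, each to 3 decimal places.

Newton iteration, V/F⁰ = 0.5:
  V/F = 0.500: g = 0.0670, g' = -0.636 → V/F = 0.605
  V/F = 0.605: g = -0.0006, g' = -0.655 → V/F = 0.604
Converged at V/F = 0.604.
Compositions from xᵢ = zᵢ/(1+V/F(Kᵢ−1)), yᵢ = Kᵢxᵢ:
  1: x = 0.152, y = 0.456
  2: x = 0.385, y = 0.400
  3: x = 0.463, y = 0.144

V/F = 0.604, x_1 = 0.152, y_1 = 0.456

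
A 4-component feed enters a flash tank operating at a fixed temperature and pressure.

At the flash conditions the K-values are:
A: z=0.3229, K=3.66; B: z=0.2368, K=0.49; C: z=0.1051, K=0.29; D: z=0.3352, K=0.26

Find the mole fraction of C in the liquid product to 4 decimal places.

Rachford–Rice: g(β) = Σ zᵢ(Kᵢ−1)/(1+β(Kᵢ−1)) = 0.
g(0) = ΣzᵢKᵢ − 1 = 0.4155 and g(1) = 1 − Σzᵢ/Kᵢ = -1.2231, so a root lies in (0, 1).
Iterate (Newton) starting at β = 0.44:
  β = 0.4400: g = -0.23630, g' = -1.1030 → β = 0.2258
  β = 0.2258: g = 0.01348, g' = -1.3102 → β = 0.2361
  β = 0.2361: g = 0.00012, g' = -1.2877 → β = 0.2362
Converged at β = 0.2362.
Compositions from xᵢ = zᵢ/(1+β(Kᵢ−1)), yᵢ = Kᵢxᵢ:
  A: x = 0.1983, y = 0.7259
  B: x = 0.2692, y = 0.1319
  C: x = 0.1263, y = 0.0366
  D: x = 0.4062, y = 0.1056

x_C = 0.1263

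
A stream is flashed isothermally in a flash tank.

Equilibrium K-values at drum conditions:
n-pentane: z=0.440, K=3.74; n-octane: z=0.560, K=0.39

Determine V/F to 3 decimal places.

V/F = 0.517

Material balance + equilibrium reduce to Σ zᵢ(Kᵢ−1)/(1+V/F(Kᵢ−1)) = 0.
Check two-phase: ΣzᵢKᵢ = 1.864 > 1 and Σzᵢ/Kᵢ = 1.554 > 1, so g(0) = 0.864 > 0 and g(1) = -0.554 < 0.
Binary case is linear: z₁(K₁−1)(1+V/F(K₂−1)) + z₂(K₂−1)(1+V/F(K₁−1)) = 0
⇒ V/F = [z₁(K₁−1)+z₂(K₂−1)] / [−(K₁−1)(K₂−1)] = 0.8640/1.6714 = 0.517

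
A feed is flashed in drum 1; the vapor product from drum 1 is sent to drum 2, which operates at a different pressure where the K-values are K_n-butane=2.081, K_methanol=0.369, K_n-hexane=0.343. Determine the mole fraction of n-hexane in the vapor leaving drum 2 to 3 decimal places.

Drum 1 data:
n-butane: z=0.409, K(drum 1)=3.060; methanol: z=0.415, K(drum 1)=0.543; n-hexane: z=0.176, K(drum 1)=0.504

y_n-hexane (drum 2) = 0.063

Drum 1:
Rachford–Rice: g(ψ₁) = Σ zᵢ(Kᵢ−1)/(1+ψ₁(Kᵢ−1)) = 0.
Check two-phase: ΣzᵢKᵢ = 1.566 > 1 and Σzᵢ/Kᵢ = 1.247 > 1, so g(0) = 0.566 > 0 and g(1) = -0.247 < 0.
Newton iteration, ψ₁⁰ = 0.5:
  ψ₁ = 0.500: g = 0.0531, g' = -0.643 → ψ₁ = 0.583
  ψ₁ = 0.583: g = 0.0017, g' = -0.605 → ψ₁ = 0.585
Converged at ψ₁ = 0.585.
Drum-1 compositions:
  n-butane: x = 0.185, y = 0.567
  methanol: x = 0.567, y = 0.308
  n-hexane: x = 0.248, y = 0.125
Drum-2 feed = drum-1 vapor: z₂ = (0.5673, 0.3077, 0.1250).
Drum 2:
Let ψ₂ = V/F and solve Σ zᵢ(Kᵢ−1)/(1+ψ₂(Kᵢ−1)) = 0.
g(0) = ΣzᵢKᵢ − 1 = 0.337 and g(1) = 1 − Σzᵢ/Kᵢ = -0.471, so a root lies in (0, 1).
Newton iteration, ψ₂⁰ = 0.65:
  ψ₂ = 0.650: g = -0.1122, g' = -0.745 → ψ₂ = 0.499
  ψ₂ = 0.499: g = -0.0074, g' = -0.660 → ψ₂ = 0.488
Converged at ψ₂ = 0.488.
  n-butane: x = 0.371, y = 0.773
  methanol: x = 0.445, y = 0.164
  n-hexane: x = 0.184, y = 0.063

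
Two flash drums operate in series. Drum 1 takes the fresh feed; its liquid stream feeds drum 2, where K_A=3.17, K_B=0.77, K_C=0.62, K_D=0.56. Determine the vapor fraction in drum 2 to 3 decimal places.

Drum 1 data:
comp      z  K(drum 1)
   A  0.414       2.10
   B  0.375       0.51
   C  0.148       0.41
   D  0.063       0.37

V/F (drum 2) = 0.778

Drum 1:
Newton–Raphson from ψ₁ = 0.48:
  ψ₁ = 0.480: g = -0.1209, g' = -0.520 → ψ₁ = 0.247
Converged at ψ₁ = 0.247.
Drum-1 compositions:
  A: x = 0.326, y = 0.684
  B: x = 0.427, y = 0.218
  C: x = 0.173, y = 0.071
  D: x = 0.075, y = 0.028
Drum-2 feed = drum-1 liquid: z₂ = (0.3256, 0.4266, 0.1732, 0.0746).
Drum 2:
Newton iteration, ψ₂⁰ = 0.34:
  ψ₂ = 0.340: g = 0.1860, g' = -0.587 → ψ₂ = 0.657
  ψ₂ = 0.657: g = 0.0419, g' = -0.365 → ψ₂ = 0.772
  ψ₂ = 0.772: g = 0.0021, g' = -0.331 → ψ₂ = 0.778
Converged at ψ₂ = 0.778.
  A: x = 0.121, y = 0.384
  B: x = 0.520, y = 0.400
  C: x = 0.246, y = 0.152
  D: x = 0.113, y = 0.064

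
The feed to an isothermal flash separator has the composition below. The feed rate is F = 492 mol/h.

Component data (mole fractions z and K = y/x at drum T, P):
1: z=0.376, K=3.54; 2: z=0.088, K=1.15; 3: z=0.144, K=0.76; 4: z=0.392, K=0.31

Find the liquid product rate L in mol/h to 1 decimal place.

L = 256.3 mol/h

Let ψ = V/F and solve Σ zᵢ(Kᵢ−1)/(1+ψ(Kᵢ−1)) = 0.
g(0) = ΣzᵢKᵢ − 1 = 0.663 and g(1) = 1 − Σzᵢ/Kᵢ = -0.637, so a root lies in (0, 1).
Iterate (Newton) starting at ψ = 0.5:
  ψ = 0.500: g = -0.0192, g' = -0.918 → ψ = 0.479
Converged at ψ = 0.479.
Then V = ψ·F = 0.4791·492 = 235.7 mol/h and L = F − V = 256.3 mol/h.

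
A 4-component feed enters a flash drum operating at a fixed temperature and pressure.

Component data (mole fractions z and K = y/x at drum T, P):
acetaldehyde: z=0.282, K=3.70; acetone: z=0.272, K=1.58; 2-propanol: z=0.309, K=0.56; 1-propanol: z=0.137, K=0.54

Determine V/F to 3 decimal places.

Rachford–Rice: g(V/F) = Σ zᵢ(Kᵢ−1)/(1+V/F(Kᵢ−1)) = 0.
g(0) = ΣzᵢKᵢ − 1 = 0.720 and g(1) = 1 − Σzᵢ/Kᵢ = -0.054, so a root lies in (0, 1).
Iterate (Newton) starting at V/F = 0.5:
  V/F = 0.500: g = 0.1901, g' = -0.574 → V/F = 0.831
  V/F = 0.831: g = 0.0248, g' = -0.462 → V/F = 0.885
Converged at V/F = 0.885.

V/F = 0.885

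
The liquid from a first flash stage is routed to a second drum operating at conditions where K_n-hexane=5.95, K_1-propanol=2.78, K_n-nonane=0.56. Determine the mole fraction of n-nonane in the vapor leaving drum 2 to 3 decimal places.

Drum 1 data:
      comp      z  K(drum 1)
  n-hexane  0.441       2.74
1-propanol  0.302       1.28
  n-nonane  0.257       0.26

y_n-nonane (drum 2) = 0.480

Drum 1:
Newton–Raphson from ψ₁ = 0.63:
  ψ₁ = 0.630: g = 0.0817, g' = -0.815 → ψ₁ = 0.730
  ψ₁ = 0.730: g = -0.0056, g' = -0.941 → ψ₁ = 0.724
Converged at ψ₁ = 0.724.
Drum-1 compositions:
  n-hexane: x = 0.195, y = 0.535
  1-propanol: x = 0.251, y = 0.321
  n-nonane: x = 0.554, y = 0.144
Drum-2 feed = drum-1 liquid: z₂ = (0.1951, 0.2511, 0.5538).
Drum 2:
Newton iteration, ψ₂⁰ = 0.69:
  ψ₂ = 0.690: g = 0.0694, g' = -0.627 → ψ₂ = 0.801
  ψ₂ = 0.801: g = 0.0026, g' = -0.585 → ψ₂ = 0.805
Converged at ψ₂ = 0.805.
  n-hexane: x = 0.039, y = 0.233
  1-propanol: x = 0.103, y = 0.287
  n-nonane: x = 0.858, y = 0.480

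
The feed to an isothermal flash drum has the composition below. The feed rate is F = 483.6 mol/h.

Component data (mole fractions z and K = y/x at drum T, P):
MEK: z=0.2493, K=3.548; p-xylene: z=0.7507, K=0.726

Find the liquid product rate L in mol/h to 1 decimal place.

L = 186.1 mol/h

Material balance + equilibrium reduce to Σ zᵢ(Kᵢ−1)/(1+ψ(Kᵢ−1)) = 0.
g(0) = ΣzᵢKᵢ − 1 = 0.4295 and g(1) = 1 − Σzᵢ/Kᵢ = -0.1043, so a root lies in (0, 1).
Newton iteration, ψ⁰ = 0.5:
  ψ = 0.5000: g = 0.04099, g' = -0.3887 → ψ = 0.6055
  ψ = 0.6055: g = 0.00321, g' = -0.3313 → ψ = 0.6152
Converged at ψ = 0.6152.
Then V = ψ·F = 0.6152·483.6 = 297.5 mol/h and L = F − V = 186.1 mol/h.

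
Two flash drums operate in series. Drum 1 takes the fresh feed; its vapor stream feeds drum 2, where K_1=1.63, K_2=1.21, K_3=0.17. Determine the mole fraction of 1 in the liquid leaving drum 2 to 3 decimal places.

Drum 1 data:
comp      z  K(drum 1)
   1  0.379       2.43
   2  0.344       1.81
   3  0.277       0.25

x_1 (drum 2) = 0.322

Drum 1:
Newton iteration, ψ₁⁰ = 0.36:
  ψ₁ = 0.360: g = 0.2889, g' = -0.765 → ψ₁ = 0.737
  ψ₁ = 0.737: g = -0.0266, g' = -1.052 → ψ₁ = 0.712
  ψ₁ = 0.712: g = -0.0007, g' = -0.999 → ψ₁ = 0.711
Converged at ψ₁ = 0.711.
Drum-1 compositions:
  1: x = 0.188, y = 0.457
  2: x = 0.218, y = 0.395
  3: x = 0.594, y = 0.148
Drum-2 feed = drum-1 vapor: z₂ = (0.4565, 0.3950, 0.1485).
Drum 2:
Iterate (Newton) starting at ψ₂ = 0.37:
  ψ₂ = 0.370: g = 0.1324, g' = -0.347 → ψ₂ = 0.751
  ψ₂ = 0.751: g = -0.0605, g' = -0.818 → ψ₂ = 0.677
  ψ₂ = 0.677: g = -0.0073, g' = -0.636 → ψ₂ = 0.666
Converged at ψ₂ = 0.666.
  1: x = 0.322, y = 0.524
  2: x = 0.347, y = 0.419
  3: x = 0.332, y = 0.056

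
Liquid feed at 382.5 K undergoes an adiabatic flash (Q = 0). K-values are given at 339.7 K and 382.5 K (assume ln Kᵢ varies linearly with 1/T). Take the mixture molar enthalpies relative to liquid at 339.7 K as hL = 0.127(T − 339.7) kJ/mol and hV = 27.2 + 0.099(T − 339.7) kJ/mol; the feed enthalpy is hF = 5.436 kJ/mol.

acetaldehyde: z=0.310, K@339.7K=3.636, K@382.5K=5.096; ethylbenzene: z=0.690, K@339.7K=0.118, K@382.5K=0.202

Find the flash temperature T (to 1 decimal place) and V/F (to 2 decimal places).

Adiabatic flash: solve Rachford–Rice at each trial T, then check hF = ψ·hV(T) + (1−ψ)·hL(T).
  T = 339.7 K: K = (3.636, 0.118), RR gives ψ = 0.090, H_out = 2.440 kJ/mol
  T = 382.5 K: K = (5.096, 0.202), RR gives ψ = 0.220, H_out = 11.156 kJ/mol
  T = 361.1 K: K = (4.348, 0.157), RR gives ψ = 0.162, H_out = 7.016 kJ/mol
  T = 350.4 K: K = (3.987, 0.137), RR gives ψ = 0.128, H_out = 4.804 kJ/mol
  T = 355.8 K: K = (4.168, 0.147), RR gives ψ = 0.145, H_out = 5.936 kJ/mol
  T = 353.1 K: K = (4.077, 0.142), RR gives ψ = 0.137, H_out = 5.374 kJ/mol
  T = 354.5 K: K = (4.124, 0.144), RR gives ψ = 0.141, H_out = 5.666 kJ/mol
Linear interpolation between T = 353.1 (H_out = 5.374) and T = 354.5 (H_out = 5.666) on hF = 5.436 gives T ≈ 353.4 K, at which ψ = 0.14.

T = 353.4 K, V/F = 0.14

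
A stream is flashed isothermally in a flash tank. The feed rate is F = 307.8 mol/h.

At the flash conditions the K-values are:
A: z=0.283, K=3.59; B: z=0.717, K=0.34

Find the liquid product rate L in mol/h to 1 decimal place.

L = 261.0 mol/h

Material balance + equilibrium reduce to Σ zᵢ(Kᵢ−1)/(1+ψ(Kᵢ−1)) = 0.
Check two-phase: ΣzᵢKᵢ = 1.260 > 1 and Σzᵢ/Kᵢ = 2.188 > 1, so g(0) = 0.260 > 0 and g(1) = -1.188 < 0.
Binary case is linear: z₁(K₁−1)(1+ψ(K₂−1)) + z₂(K₂−1)(1+ψ(K₁−1)) = 0
⇒ ψ = [z₁(K₁−1)+z₂(K₂−1)] / [−(K₁−1)(K₂−1)] = 0.2597/1.7094 = 0.152
Then V = ψ·F = 0.1520·307.8 = 46.8 mol/h and L = F − V = 261.0 mol/h.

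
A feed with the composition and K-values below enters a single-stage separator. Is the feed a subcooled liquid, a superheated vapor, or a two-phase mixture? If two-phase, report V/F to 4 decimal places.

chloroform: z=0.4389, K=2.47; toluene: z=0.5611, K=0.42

two-phase, V/F = 0.3750

ΣzᵢKᵢ = 1.3197; Σzᵢ/Kᵢ = 1.5136.
Both exceed 1, so a two-phase solution exists.
Let ψ = V/F and solve Σ zᵢ(Kᵢ−1)/(1+ψ(Kᵢ−1)) = 0.
Newton iteration, ψ⁰ = 0.63:
  ψ = 0.6300: g = -0.17786, g' = -0.7243 → ψ = 0.3845
  ψ = 0.3845: g = -0.00662, g' = -0.6998 → ψ = 0.3750
Converged at ψ = 0.3750.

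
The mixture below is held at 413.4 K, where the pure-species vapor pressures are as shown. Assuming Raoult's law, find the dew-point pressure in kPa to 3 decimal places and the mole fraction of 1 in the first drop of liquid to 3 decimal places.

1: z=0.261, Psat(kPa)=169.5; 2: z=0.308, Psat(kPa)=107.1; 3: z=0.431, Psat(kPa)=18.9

At the dew point ψ → 1, so Σzᵢ/Kᵢ = 1 with Kᵢ = Pᵢˢᵃᵗ/P ⇒ 1/P = Σzᵢ/Pᵢˢᵃᵗ.
1/P = 0.261/169.5 + 0.308/107.1 + 0.431/18.9 = 0.027220 ⇒ P = 36.738 kPa
xᵢ = zᵢP/Pᵢˢᵃᵗ ⇒ x_1 = 0.261·36.738/169.5 = 0.057

Pdew = 36.738 kPa, x_1 = 0.057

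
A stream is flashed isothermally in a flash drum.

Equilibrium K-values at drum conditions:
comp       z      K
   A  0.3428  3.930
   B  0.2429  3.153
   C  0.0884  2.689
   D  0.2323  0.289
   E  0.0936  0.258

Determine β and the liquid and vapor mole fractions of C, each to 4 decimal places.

Let β = V/F and solve Σ zᵢ(Kᵢ−1)/(1+β(Kᵢ−1)) = 0.
g(0) = ΣzᵢKᵢ − 1 = 1.4421 and g(1) = 1 − Σzᵢ/Kᵢ = -0.3637, so a root lies in (0, 1).
Iterate (Newton) starting at β = 0.5:
  β = 0.5000: g = 0.37358, g' = -1.2325 → β = 0.8031
  β = 0.8031: g = -0.00233, g' = -1.4120 → β = 0.8014
Converged at β = 0.8014.
Compositions from xᵢ = zᵢ/(1+β(Kᵢ−1)), yᵢ = Kᵢxᵢ:
  A: x = 0.1024, y = 0.4024
  B: x = 0.0891, y = 0.2810
  C: x = 0.0376, y = 0.1010
  D: x = 0.5400, y = 0.1561
  E: x = 0.2309, y = 0.0596

β = 0.8014, x_C = 0.0376, y_C = 0.1010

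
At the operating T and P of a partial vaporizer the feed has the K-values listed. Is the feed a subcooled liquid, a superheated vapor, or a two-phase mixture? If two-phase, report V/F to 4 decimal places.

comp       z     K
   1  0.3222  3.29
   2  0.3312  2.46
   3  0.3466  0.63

superheated vapor

ΣzᵢKᵢ = 2.0931; Σzᵢ/Kᵢ = 0.7827.
Since Σzᵢ/Kᵢ < 1 the mixture is above its dew point — single vapor phase.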